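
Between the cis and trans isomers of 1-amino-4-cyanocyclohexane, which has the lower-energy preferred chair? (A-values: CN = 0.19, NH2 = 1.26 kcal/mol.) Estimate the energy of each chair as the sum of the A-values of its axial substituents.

At 1,4 positions (parity opposite): cis → (a,e or e,a); trans → (e,e or a,a).
Best chair for cis: E = 0.19 kcal/mol; best chair for trans: E = 0.00 kcal/mol.
The trans isomer is lower by 0.19 kcal/mol.

trans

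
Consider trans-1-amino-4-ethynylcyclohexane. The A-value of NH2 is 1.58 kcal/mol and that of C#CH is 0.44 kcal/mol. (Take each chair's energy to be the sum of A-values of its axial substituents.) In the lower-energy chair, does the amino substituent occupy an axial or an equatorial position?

equatorial

C1 and C4 have opposite parity, so for the trans isomer the two substituents are e,e in one chair and a,a in the other.
Chair I (amino axial, ethynyl axial): E = 2.02 kcal/mol.
Chair II (amino equatorial, ethynyl equatorial): E = 0.00 kcal/mol.
Chair II is the more stable (lower-energy) conformer, and in that chair the amino group is equatorial.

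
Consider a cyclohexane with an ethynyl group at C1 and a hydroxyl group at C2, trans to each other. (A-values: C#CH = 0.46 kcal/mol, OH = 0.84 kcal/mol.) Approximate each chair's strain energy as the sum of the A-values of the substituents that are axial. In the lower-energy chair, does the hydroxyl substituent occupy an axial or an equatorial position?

C1 and C2 have opposite parity, so for the trans isomer the two substituents are e,e in one chair and a,a in the other.
Chair I (ethynyl axial, hydroxyl axial): E = 1.30 kcal/mol.
Chair II (ethynyl equatorial, hydroxyl equatorial): E = 0.00 kcal/mol.
Chair II is the more stable (lower-energy) conformer, and in that chair the hydroxyl group is equatorial.

equatorial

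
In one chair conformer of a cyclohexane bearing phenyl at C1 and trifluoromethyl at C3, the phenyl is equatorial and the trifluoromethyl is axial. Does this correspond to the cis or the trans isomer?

trans

C1 and C3 have the same parity, so their axial bonds point in the same direction.
With same-parity carbons, two substituents on the same face are both axial or both equatorial; opposite faces give one of each.
Here the groups are equatorial/axial → opposite face → trans.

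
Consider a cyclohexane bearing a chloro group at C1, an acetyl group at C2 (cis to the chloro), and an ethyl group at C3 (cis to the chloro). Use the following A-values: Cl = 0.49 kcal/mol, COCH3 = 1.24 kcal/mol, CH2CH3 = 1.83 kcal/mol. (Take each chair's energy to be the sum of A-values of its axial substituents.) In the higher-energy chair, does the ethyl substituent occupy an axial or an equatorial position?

axial

Chair I (chloro axial, acetyl equatorial, ethyl axial): E = 2.32 kcal/mol.
Chair II (chloro equatorial, acetyl axial, ethyl equatorial): E = 1.24 kcal/mol.
Chair I is the less stable (higher-energy) conformer, and in that chair the ethyl group is axial.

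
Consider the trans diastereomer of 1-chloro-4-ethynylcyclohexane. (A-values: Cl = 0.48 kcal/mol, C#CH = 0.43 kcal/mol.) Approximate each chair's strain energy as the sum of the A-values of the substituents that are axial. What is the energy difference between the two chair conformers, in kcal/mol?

C1 and C4 have opposite parity, so for the trans isomer the two substituents are e,e in one chair and a,a in the other.
Chair I (chloro axial, ethynyl axial): E = 0.91 kcal/mol.
Chair II (chloro equatorial, ethynyl equatorial): E = 0.00 kcal/mol.
ΔE = 0.91 − 0.00 = 0.91 kcal/mol; chair II is more stable.

0.91 kcal/mol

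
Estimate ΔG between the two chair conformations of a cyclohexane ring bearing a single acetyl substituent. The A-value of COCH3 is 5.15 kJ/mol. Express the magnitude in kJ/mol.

A monosubstituted cyclohexane has one chair with the acetyl group axial (E = A = 5.15 kJ/mol) and one with it equatorial (E = 0).
ΔE = 5.15 − 0 = 5.15 kJ/mol.

5.15 kJ/mol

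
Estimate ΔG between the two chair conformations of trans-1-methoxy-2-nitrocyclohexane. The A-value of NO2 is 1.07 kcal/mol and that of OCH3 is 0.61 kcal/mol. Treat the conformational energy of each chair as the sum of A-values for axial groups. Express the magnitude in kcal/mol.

1.68 kcal/mol

C1 and C2 have opposite parity, so for the trans isomer the two substituents are e,e in one chair and a,a in the other.
Chair I (nitro axial, methoxy axial): E = 1.68 kcal/mol.
Chair II (nitro equatorial, methoxy equatorial): E = 0.00 kcal/mol.
ΔE = 1.68 − 0.00 = 1.68 kcal/mol; chair II is more stable.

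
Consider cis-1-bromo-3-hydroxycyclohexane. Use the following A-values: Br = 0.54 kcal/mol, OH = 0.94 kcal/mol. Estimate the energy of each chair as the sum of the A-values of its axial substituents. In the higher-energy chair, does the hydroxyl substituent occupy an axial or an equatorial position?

axial

C1 and C3 have the same parity, so for the cis isomer the two substituents are e,e in one chair and a,a in the other.
Chair I (bromo axial, hydroxyl axial): E = 1.48 kcal/mol.
Chair II (bromo equatorial, hydroxyl equatorial): E = 0.00 kcal/mol.
Chair I is the less stable (higher-energy) conformer, and in that chair the hydroxyl group is axial.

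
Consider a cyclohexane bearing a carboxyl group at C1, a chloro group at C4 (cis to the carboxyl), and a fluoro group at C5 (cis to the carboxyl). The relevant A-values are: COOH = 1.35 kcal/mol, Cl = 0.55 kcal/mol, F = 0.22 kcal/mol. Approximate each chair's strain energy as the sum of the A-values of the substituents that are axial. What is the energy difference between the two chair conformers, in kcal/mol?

Chair I (carboxyl axial, chloro equatorial, fluoro axial): E = 1.57 kcal/mol.
Chair II (carboxyl equatorial, chloro axial, fluoro equatorial): E = 0.55 kcal/mol.
ΔE = 1.57 − 0.55 = 1.02 kcal/mol; chair II is more stable.

1.02 kcal/mol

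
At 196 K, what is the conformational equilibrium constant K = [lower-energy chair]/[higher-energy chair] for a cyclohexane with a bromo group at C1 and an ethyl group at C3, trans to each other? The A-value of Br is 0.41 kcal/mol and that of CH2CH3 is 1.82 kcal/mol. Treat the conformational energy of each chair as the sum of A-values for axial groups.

K ≈ 37.4

C1 and C3 have the same parity, so for the trans isomer the two substituents are one axial and one equatorial in each chair.
Chair I (bromo axial, ethyl equatorial): E = 0.41 kcal/mol; chair II (bromo equatorial, ethyl axial): E = 1.82 kcal/mol.
ΔG = 1.41 kcal/mol between the two chairs.
K = exp(ΔG/RT) with R = 1.987×10⁻³ kcal mol⁻¹ K⁻¹ and T = 196 K gives K ≈ 37.4.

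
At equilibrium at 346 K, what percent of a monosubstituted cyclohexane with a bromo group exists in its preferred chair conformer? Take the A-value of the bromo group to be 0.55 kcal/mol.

69.0%

One chair has the bromo group axial (E = 0.55 kcal/mol) and the other has it equatorial (E = 0).
ΔG = 0.55 kcal/mol between the two chairs.
K = exp(ΔG/RT) with R = 1.987×10⁻³ kcal mol⁻¹ K⁻¹ and T = 346 K gives K ≈ 2.23.
Fraction in the lower-energy chair = K/(K+1) = 69.0%.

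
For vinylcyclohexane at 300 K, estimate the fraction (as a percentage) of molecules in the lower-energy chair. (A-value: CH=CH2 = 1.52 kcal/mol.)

One chair has the vinyl group axial (E = 1.52 kcal/mol) and the other has it equatorial (E = 0).
ΔG = 1.52 kcal/mol between the two chairs.
K = exp(ΔG/RT) with R = 1.987×10⁻³ kcal mol⁻¹ K⁻¹ and T = 300 K gives K ≈ 12.8.
Fraction in the lower-energy chair = K/(K+1) = 92.8%.

92.8%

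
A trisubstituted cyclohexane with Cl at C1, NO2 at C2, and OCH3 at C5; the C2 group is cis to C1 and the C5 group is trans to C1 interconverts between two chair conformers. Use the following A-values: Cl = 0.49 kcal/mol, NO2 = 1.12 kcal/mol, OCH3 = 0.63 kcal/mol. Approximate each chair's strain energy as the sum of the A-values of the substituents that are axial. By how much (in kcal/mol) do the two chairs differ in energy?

Chair I (chloro axial, nitro equatorial, methoxy equatorial): E = 0.49 kcal/mol.
Chair II (chloro equatorial, nitro axial, methoxy axial): E = 1.75 kcal/mol.
ΔE = 1.75 − 0.49 = 1.26 kcal/mol; chair I is more stable.

1.26 kcal/mol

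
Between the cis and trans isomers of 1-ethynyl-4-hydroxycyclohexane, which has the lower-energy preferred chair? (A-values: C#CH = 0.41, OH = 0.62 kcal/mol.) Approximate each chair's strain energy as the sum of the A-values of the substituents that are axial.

At 1,4 positions (parity opposite): cis → (a,e or e,a); trans → (e,e or a,a).
Best chair for cis: E = 0.41 kcal/mol; best chair for trans: E = 0.00 kcal/mol.
The trans isomer is lower by 0.41 kcal/mol.

trans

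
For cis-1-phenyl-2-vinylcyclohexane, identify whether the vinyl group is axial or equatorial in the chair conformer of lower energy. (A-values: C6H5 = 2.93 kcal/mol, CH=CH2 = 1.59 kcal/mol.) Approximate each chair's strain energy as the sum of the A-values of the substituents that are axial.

C1 and C2 have opposite parity, so for the cis isomer the two substituents are one axial and one equatorial in each chair.
Chair I (phenyl axial, vinyl equatorial): E = 2.93 kcal/mol.
Chair II (phenyl equatorial, vinyl axial): E = 1.59 kcal/mol.
Chair II is the more stable (lower-energy) conformer, and in that chair the vinyl group is axial.

axial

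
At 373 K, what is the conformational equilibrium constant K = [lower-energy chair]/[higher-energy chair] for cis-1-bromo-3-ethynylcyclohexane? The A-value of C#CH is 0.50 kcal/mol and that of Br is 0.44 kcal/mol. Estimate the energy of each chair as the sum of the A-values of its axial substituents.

C1 and C3 have the same parity, so for the cis isomer the two substituents are e,e in one chair and a,a in the other.
Chair I (ethynyl axial, bromo axial): E = 0.94 kcal/mol; chair II (ethynyl equatorial, bromo equatorial): E = 0.00 kcal/mol.
ΔG = 0.94 kcal/mol between the two chairs.
K = exp(ΔG/RT) with R = 1.987×10⁻³ kcal mol⁻¹ K⁻¹ and T = 373 K gives K ≈ 3.55.

K ≈ 3.55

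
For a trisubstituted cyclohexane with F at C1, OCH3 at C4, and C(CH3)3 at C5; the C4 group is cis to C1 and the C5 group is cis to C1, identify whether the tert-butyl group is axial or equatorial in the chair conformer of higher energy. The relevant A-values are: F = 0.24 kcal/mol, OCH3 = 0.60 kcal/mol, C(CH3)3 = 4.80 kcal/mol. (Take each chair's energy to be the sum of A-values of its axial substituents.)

Chair I (fluoro axial, methoxy equatorial, tert-butyl axial): E = 5.04 kcal/mol.
Chair II (fluoro equatorial, methoxy axial, tert-butyl equatorial): E = 0.60 kcal/mol.
Chair I is the less stable (higher-energy) conformer, and in that chair the tert-butyl group is axial.

axial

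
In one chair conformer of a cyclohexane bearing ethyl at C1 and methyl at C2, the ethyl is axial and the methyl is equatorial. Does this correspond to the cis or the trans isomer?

cis

C1 and C2 have opposite parity, so their axial bonds point in opposite directions.
With opposite-parity carbons, two substituents on the same face are one axial and one equatorial; opposite faces give both axial or both equatorial.
Here the groups are axial/equatorial → same face → cis.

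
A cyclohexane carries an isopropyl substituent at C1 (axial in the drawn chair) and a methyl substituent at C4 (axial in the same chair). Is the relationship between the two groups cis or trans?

C1 and C4 have opposite parity, so their axial bonds point in opposite directions.
With opposite-parity carbons, two substituents on the same face are one axial and one equatorial; opposite faces give both axial or both equatorial.
Here the groups are axial/axial → opposite face → trans.

trans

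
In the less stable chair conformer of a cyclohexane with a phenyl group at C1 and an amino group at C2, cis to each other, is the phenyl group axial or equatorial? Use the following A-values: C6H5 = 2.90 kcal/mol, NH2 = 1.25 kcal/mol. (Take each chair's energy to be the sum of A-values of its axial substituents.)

C1 and C2 have opposite parity, so for the cis isomer the two substituents are one axial and one equatorial in each chair.
Chair I (phenyl axial, amino equatorial): E = 2.90 kcal/mol.
Chair II (phenyl equatorial, amino axial): E = 1.25 kcal/mol.
Chair I is the less stable (higher-energy) conformer, and in that chair the phenyl group is axial.

axial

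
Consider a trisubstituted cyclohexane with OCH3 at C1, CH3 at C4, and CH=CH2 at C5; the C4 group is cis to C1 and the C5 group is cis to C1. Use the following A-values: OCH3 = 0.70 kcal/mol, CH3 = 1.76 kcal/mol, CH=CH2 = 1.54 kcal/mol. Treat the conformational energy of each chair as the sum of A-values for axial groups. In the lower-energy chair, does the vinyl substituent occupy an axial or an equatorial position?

equatorial

Chair I (methoxy axial, methyl equatorial, vinyl axial): E = 2.24 kcal/mol.
Chair II (methoxy equatorial, methyl axial, vinyl equatorial): E = 1.76 kcal/mol.
Chair II is the more stable (lower-energy) conformer, and in that chair the vinyl group is equatorial.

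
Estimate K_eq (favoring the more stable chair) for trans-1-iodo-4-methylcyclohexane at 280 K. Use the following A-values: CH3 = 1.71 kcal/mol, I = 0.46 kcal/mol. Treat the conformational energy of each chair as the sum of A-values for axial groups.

K ≈ 49.4

C1 and C4 have opposite parity, so for the trans isomer the two substituents are e,e in one chair and a,a in the other.
Chair I (methyl axial, iodo axial): E = 2.17 kcal/mol; chair II (methyl equatorial, iodo equatorial): E = 0.00 kcal/mol.
ΔG = 2.17 kcal/mol between the two chairs.
K = exp(ΔG/RT) with R = 1.987×10⁻³ kcal mol⁻¹ K⁻¹ and T = 280 K gives K ≈ 49.4.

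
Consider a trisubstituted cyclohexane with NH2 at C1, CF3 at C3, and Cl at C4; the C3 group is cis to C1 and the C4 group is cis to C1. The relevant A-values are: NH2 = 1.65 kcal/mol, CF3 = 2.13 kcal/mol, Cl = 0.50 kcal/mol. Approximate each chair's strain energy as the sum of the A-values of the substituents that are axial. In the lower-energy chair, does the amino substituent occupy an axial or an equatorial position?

equatorial

Chair I (amino axial, trifluoromethyl axial, chloro equatorial): E = 3.78 kcal/mol.
Chair II (amino equatorial, trifluoromethyl equatorial, chloro axial): E = 0.50 kcal/mol.
Chair II is the more stable (lower-energy) conformer, and in that chair the amino group is equatorial.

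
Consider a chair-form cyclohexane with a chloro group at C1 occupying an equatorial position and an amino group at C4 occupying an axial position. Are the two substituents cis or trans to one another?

cis

C1 and C4 have opposite parity, so their axial bonds point in opposite directions.
With opposite-parity carbons, two substituents on the same face are one axial and one equatorial; opposite faces give both axial or both equatorial.
Here the groups are equatorial/axial → same face → cis.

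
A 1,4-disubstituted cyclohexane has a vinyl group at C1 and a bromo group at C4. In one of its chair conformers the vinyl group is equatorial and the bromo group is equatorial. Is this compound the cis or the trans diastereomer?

trans

C1 and C4 have opposite parity, so their axial bonds point in opposite directions.
With opposite-parity carbons, two substituents on the same face are one axial and one equatorial; opposite faces give both axial or both equatorial.
Here the groups are equatorial/equatorial → opposite face → trans.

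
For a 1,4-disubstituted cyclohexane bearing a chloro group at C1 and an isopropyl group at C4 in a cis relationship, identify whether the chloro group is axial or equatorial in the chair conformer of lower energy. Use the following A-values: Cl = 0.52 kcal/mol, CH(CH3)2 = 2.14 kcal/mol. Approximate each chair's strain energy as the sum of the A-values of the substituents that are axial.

C1 and C4 have opposite parity, so for the cis isomer the two substituents are one axial and one equatorial in each chair.
Chair I (chloro axial, isopropyl equatorial): E = 0.52 kcal/mol.
Chair II (chloro equatorial, isopropyl axial): E = 2.14 kcal/mol.
Chair I is the more stable (lower-energy) conformer, and in that chair the chloro group is axial.

axial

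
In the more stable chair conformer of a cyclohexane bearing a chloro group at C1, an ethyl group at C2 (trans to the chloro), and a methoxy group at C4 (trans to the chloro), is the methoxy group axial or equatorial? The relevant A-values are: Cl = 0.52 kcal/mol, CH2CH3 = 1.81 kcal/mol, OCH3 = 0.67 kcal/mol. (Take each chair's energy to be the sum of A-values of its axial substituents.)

equatorial

Chair I (chloro axial, ethyl axial, methoxy axial): E = 3.00 kcal/mol.
Chair II (chloro equatorial, ethyl equatorial, methoxy equatorial): E = 0.00 kcal/mol.
Chair II is the more stable (lower-energy) conformer, and in that chair the methoxy group is equatorial.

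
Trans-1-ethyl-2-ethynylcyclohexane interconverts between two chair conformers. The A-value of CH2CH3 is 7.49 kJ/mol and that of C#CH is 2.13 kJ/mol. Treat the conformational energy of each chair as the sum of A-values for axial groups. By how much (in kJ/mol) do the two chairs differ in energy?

9.62 kJ/mol

C1 and C2 have opposite parity, so for the trans isomer the two substituents are e,e in one chair and a,a in the other.
Chair I (ethyl axial, ethynyl axial): E = 9.62 kJ/mol.
Chair II (ethyl equatorial, ethynyl equatorial): E = 0.00 kJ/mol.
ΔE = 9.62 − 0.00 = 9.62 kJ/mol; chair II is more stable.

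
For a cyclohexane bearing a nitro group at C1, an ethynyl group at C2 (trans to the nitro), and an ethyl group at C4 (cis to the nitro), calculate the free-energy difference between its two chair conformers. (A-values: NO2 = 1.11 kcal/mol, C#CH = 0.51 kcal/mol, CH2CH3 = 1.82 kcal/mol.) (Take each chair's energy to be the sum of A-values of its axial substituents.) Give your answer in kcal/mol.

Chair I (nitro axial, ethynyl axial, ethyl equatorial): E = 1.62 kcal/mol.
Chair II (nitro equatorial, ethynyl equatorial, ethyl axial): E = 1.82 kcal/mol.
ΔE = 1.82 − 1.62 = 0.20 kcal/mol; chair I is more stable.

0.20 kcal/mol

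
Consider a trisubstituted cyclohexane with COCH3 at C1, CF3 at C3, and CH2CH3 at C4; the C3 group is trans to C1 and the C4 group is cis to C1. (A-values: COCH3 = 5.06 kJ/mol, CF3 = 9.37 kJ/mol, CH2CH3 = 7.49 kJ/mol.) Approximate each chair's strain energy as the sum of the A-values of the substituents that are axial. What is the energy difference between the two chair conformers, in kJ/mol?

Chair I (acetyl axial, trifluoromethyl equatorial, ethyl equatorial): E = 5.06 kJ/mol.
Chair II (acetyl equatorial, trifluoromethyl axial, ethyl axial): E = 16.86 kJ/mol.
ΔE = 16.86 − 5.06 = 11.80 kJ/mol; chair I is more stable.

11.80 kJ/mol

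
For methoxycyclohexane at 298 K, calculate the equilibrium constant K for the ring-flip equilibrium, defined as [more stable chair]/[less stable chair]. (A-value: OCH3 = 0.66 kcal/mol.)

K ≈ 3.05

One chair has the methoxy group axial (E = 0.66 kcal/mol) and the other has it equatorial (E = 0).
ΔG = 0.66 kcal/mol between the two chairs.
K = exp(ΔG/RT) with R = 1.987×10⁻³ kcal mol⁻¹ K⁻¹ and T = 298 K gives K ≈ 3.05.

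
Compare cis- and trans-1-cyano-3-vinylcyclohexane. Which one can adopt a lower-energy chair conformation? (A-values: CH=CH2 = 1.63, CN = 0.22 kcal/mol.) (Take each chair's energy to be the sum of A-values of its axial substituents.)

cis

At 1,3 positions (parity same): cis → (e,e or a,a); trans → (a,e or e,a).
Best chair for cis: E = 0.00 kcal/mol; best chair for trans: E = 0.22 kcal/mol.
The cis isomer is lower by 0.22 kcal/mol.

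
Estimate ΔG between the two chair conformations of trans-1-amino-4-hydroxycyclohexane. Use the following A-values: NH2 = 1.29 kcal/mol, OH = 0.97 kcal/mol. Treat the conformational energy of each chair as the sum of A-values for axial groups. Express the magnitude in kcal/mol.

C1 and C4 have opposite parity, so for the trans isomer the two substituents are e,e in one chair and a,a in the other.
Chair I (amino axial, hydroxyl axial): E = 2.26 kcal/mol.
Chair II (amino equatorial, hydroxyl equatorial): E = 0.00 kcal/mol.
ΔE = 2.26 − 0.00 = 2.26 kcal/mol; chair II is more stable.

2.26 kcal/mol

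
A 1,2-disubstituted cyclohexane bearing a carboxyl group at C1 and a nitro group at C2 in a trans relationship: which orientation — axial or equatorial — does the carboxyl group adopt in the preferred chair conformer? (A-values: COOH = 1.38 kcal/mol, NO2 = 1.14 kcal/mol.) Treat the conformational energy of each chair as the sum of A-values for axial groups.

C1 and C2 have opposite parity, so for the trans isomer the two substituents are e,e in one chair and a,a in the other.
Chair I (carboxyl axial, nitro axial): E = 2.52 kcal/mol.
Chair II (carboxyl equatorial, nitro equatorial): E = 0.00 kcal/mol.
Chair II is the more stable (lower-energy) conformer, and in that chair the carboxyl group is equatorial.

equatorial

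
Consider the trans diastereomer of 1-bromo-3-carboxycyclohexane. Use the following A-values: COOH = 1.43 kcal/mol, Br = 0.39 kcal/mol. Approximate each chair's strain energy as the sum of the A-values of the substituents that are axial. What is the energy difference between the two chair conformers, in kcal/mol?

1.04 kcal/mol

C1 and C3 have the same parity, so for the trans isomer the two substituents are one axial and one equatorial in each chair.
Chair I (carboxyl axial, bromo equatorial): E = 1.43 kcal/mol.
Chair II (carboxyl equatorial, bromo axial): E = 0.39 kcal/mol.
ΔE = 1.43 − 0.39 = 1.04 kcal/mol; chair II is more stable.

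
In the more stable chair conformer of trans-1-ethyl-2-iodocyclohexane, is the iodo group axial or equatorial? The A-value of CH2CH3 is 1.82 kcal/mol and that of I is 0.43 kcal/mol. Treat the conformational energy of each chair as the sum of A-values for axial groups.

equatorial

C1 and C2 have opposite parity, so for the trans isomer the two substituents are e,e in one chair and a,a in the other.
Chair I (ethyl axial, iodo axial): E = 2.25 kcal/mol.
Chair II (ethyl equatorial, iodo equatorial): E = 0.00 kcal/mol.
Chair II is the more stable (lower-energy) conformer, and in that chair the iodo group is equatorial.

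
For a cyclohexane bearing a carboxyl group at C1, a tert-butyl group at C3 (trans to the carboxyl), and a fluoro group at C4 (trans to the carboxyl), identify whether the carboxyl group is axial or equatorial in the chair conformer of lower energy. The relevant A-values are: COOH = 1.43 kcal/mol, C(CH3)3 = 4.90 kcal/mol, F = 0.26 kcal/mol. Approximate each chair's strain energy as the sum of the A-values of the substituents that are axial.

axial

Chair I (carboxyl axial, tert-butyl equatorial, fluoro axial): E = 1.69 kcal/mol.
Chair II (carboxyl equatorial, tert-butyl axial, fluoro equatorial): E = 4.90 kcal/mol.
Chair I is the more stable (lower-energy) conformer, and in that chair the carboxyl group is axial.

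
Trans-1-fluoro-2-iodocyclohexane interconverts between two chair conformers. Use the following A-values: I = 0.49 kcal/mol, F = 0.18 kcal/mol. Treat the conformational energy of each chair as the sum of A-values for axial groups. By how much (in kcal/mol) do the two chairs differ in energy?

C1 and C2 have opposite parity, so for the trans isomer the two substituents are e,e in one chair and a,a in the other.
Chair I (iodo axial, fluoro axial): E = 0.67 kcal/mol.
Chair II (iodo equatorial, fluoro equatorial): E = 0.00 kcal/mol.
ΔE = 0.67 − 0.00 = 0.67 kcal/mol; chair II is more stable.

0.67 kcal/mol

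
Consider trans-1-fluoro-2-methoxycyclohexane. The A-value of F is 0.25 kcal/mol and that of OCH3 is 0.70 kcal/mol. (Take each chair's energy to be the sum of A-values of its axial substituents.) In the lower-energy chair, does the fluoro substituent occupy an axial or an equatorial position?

equatorial

C1 and C2 have opposite parity, so for the trans isomer the two substituents are e,e in one chair and a,a in the other.
Chair I (fluoro axial, methoxy axial): E = 0.95 kcal/mol.
Chair II (fluoro equatorial, methoxy equatorial): E = 0.00 kcal/mol.
Chair II is the more stable (lower-energy) conformer, and in that chair the fluoro group is equatorial.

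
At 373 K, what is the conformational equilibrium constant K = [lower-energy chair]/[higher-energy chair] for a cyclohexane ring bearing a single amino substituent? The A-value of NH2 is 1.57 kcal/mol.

K ≈ 8.32

One chair has the amino group axial (E = 1.57 kcal/mol) and the other has it equatorial (E = 0).
ΔG = 1.57 kcal/mol between the two chairs.
K = exp(ΔG/RT) with R = 1.987×10⁻³ kcal mol⁻¹ K⁻¹ and T = 373 K gives K ≈ 8.32.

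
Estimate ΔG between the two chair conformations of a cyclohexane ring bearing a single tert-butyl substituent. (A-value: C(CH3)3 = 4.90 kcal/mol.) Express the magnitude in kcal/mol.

A monosubstituted cyclohexane has one chair with the tert-butyl group axial (E = A = 4.90 kcal/mol) and one with it equatorial (E = 0).
ΔE = 4.90 − 0 = 4.90 kcal/mol.

4.90 kcal/mol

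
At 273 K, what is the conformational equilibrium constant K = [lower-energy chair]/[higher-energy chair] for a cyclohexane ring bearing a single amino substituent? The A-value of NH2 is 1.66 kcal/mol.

K ≈ 21.3

One chair has the amino group axial (E = 1.66 kcal/mol) and the other has it equatorial (E = 0).
ΔG = 1.66 kcal/mol between the two chairs.
K = exp(ΔG/RT) with R = 1.987×10⁻³ kcal mol⁻¹ K⁻¹ and T = 273 K gives K ≈ 21.3.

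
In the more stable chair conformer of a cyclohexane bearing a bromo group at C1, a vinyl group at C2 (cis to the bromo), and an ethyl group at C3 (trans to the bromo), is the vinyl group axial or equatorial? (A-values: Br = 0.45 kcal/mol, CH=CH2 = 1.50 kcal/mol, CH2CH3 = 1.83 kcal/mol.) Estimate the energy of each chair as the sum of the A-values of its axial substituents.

Chair I (bromo axial, vinyl equatorial, ethyl equatorial): E = 0.45 kcal/mol.
Chair II (bromo equatorial, vinyl axial, ethyl axial): E = 3.33 kcal/mol.
Chair I is the more stable (lower-energy) conformer, and in that chair the vinyl group is equatorial.

equatorial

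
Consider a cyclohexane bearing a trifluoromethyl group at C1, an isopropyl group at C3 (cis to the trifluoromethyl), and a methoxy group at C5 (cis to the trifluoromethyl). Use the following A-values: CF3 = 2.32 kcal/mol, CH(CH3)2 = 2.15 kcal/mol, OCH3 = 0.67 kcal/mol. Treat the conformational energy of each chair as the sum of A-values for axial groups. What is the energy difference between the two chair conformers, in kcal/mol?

5.14 kcal/mol

Chair I (trifluoromethyl axial, isopropyl axial, methoxy axial): E = 5.14 kcal/mol.
Chair II (trifluoromethyl equatorial, isopropyl equatorial, methoxy equatorial): E = 0.00 kcal/mol.
ΔE = 5.14 − 0.00 = 5.14 kcal/mol; chair II is more stable.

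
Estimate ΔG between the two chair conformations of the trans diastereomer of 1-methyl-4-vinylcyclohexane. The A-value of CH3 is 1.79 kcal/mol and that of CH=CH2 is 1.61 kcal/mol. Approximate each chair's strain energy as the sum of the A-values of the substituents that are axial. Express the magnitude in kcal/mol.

3.40 kcal/mol

C1 and C4 have opposite parity, so for the trans isomer the two substituents are e,e in one chair and a,a in the other.
Chair I (methyl axial, vinyl axial): E = 3.40 kcal/mol.
Chair II (methyl equatorial, vinyl equatorial): E = 0.00 kcal/mol.
ΔE = 3.40 − 0.00 = 3.40 kcal/mol; chair II is more stable.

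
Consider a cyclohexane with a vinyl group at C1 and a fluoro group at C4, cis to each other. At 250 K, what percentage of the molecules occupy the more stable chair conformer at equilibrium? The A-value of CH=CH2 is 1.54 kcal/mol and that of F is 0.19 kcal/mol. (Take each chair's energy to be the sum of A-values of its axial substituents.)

93.8%

C1 and C4 have opposite parity, so for the cis isomer the two substituents are one axial and one equatorial in each chair.
Chair I (vinyl axial, fluoro equatorial): E = 1.54 kcal/mol; chair II (vinyl equatorial, fluoro axial): E = 0.19 kcal/mol.
ΔG = 1.35 kcal/mol between the two chairs.
K = exp(ΔG/RT) with R = 1.987×10⁻³ kcal mol⁻¹ K⁻¹ and T = 250 K gives K ≈ 15.1.
Fraction in the lower-energy chair = K/(K+1) = 93.8%.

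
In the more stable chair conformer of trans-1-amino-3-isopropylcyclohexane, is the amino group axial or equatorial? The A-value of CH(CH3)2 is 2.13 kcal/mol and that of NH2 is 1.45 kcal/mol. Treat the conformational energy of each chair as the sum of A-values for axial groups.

C1 and C3 have the same parity, so for the trans isomer the two substituents are one axial and one equatorial in each chair.
Chair I (isopropyl axial, amino equatorial): E = 2.13 kcal/mol.
Chair II (isopropyl equatorial, amino axial): E = 1.45 kcal/mol.
Chair II is the more stable (lower-energy) conformer, and in that chair the amino group is axial.

axial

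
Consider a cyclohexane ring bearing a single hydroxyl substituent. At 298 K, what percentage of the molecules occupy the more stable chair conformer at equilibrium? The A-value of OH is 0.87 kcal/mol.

81.3%

One chair has the hydroxyl group axial (E = 0.87 kcal/mol) and the other has it equatorial (E = 0).
ΔG = 0.87 kcal/mol between the two chairs.
K = exp(ΔG/RT) with R = 1.987×10⁻³ kcal mol⁻¹ K⁻¹ and T = 298 K gives K ≈ 4.35.
Fraction in the lower-energy chair = K/(K+1) = 81.3%.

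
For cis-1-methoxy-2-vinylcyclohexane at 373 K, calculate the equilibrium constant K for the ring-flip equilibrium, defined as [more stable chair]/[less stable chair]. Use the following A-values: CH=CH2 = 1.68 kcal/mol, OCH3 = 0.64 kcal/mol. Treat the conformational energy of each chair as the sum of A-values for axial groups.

K ≈ 4.07

C1 and C2 have opposite parity, so for the cis isomer the two substituents are one axial and one equatorial in each chair.
Chair I (vinyl axial, methoxy equatorial): E = 1.68 kcal/mol; chair II (vinyl equatorial, methoxy axial): E = 0.64 kcal/mol.
ΔG = 1.04 kcal/mol between the two chairs.
K = exp(ΔG/RT) with R = 1.987×10⁻³ kcal mol⁻¹ K⁻¹ and T = 373 K gives K ≈ 4.07.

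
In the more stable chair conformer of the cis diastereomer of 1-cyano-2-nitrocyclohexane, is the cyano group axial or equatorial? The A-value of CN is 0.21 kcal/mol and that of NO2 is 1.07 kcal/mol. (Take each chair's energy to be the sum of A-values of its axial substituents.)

C1 and C2 have opposite parity, so for the cis isomer the two substituents are one axial and one equatorial in each chair.
Chair I (cyano axial, nitro equatorial): E = 0.21 kcal/mol.
Chair II (cyano equatorial, nitro axial): E = 1.07 kcal/mol.
Chair I is the more stable (lower-energy) conformer, and in that chair the cyano group is axial.

axial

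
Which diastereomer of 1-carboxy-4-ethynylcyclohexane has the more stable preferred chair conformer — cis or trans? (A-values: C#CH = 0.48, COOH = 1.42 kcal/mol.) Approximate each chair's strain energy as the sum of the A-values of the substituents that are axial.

trans

At 1,4 positions (parity opposite): cis → (a,e or e,a); trans → (e,e or a,a).
Best chair for cis: E = 0.48 kcal/mol; best chair for trans: E = 0.00 kcal/mol.
The trans isomer is lower by 0.48 kcal/mol.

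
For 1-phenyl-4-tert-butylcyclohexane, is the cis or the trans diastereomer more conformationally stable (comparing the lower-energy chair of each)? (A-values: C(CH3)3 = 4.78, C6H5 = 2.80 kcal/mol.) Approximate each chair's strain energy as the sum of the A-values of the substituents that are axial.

trans

At 1,4 positions (parity opposite): cis → (a,e or e,a); trans → (e,e or a,a).
Best chair for cis: E = 2.80 kcal/mol; best chair for trans: E = 0.00 kcal/mol.
The trans isomer is lower by 2.80 kcal/mol.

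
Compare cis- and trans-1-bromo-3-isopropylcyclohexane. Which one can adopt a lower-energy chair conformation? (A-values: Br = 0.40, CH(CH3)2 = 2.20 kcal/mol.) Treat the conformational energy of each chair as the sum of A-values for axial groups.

cis

At 1,3 positions (parity same): cis → (e,e or a,a); trans → (a,e or e,a).
Best chair for cis: E = 0.00 kcal/mol; best chair for trans: E = 0.40 kcal/mol.
The cis isomer is lower by 0.40 kcal/mol.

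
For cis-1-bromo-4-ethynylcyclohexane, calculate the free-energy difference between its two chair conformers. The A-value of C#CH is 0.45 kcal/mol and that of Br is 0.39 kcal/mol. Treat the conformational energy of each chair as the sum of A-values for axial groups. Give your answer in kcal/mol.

C1 and C4 have opposite parity, so for the cis isomer the two substituents are one axial and one equatorial in each chair.
Chair I (ethynyl axial, bromo equatorial): E = 0.45 kcal/mol.
Chair II (ethynyl equatorial, bromo axial): E = 0.39 kcal/mol.
ΔE = 0.45 − 0.39 = 0.06 kcal/mol; chair II is more stable.

0.06 kcal/mol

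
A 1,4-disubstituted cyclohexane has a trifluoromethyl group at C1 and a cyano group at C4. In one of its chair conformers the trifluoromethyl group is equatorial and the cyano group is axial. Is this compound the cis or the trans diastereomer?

cis

C1 and C4 have opposite parity, so their axial bonds point in opposite directions.
With opposite-parity carbons, two substituents on the same face are one axial and one equatorial; opposite faces give both axial or both equatorial.
Here the groups are equatorial/axial → same face → cis.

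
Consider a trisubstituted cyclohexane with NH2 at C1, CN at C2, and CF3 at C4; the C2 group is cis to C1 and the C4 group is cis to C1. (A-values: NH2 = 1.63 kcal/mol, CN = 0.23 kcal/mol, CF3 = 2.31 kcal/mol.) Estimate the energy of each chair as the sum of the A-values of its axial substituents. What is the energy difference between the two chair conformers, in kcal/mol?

0.91 kcal/mol

Chair I (amino axial, cyano equatorial, trifluoromethyl equatorial): E = 1.63 kcal/mol.
Chair II (amino equatorial, cyano axial, trifluoromethyl axial): E = 2.54 kcal/mol.
ΔE = 2.54 − 1.63 = 0.91 kcal/mol; chair I is more stable.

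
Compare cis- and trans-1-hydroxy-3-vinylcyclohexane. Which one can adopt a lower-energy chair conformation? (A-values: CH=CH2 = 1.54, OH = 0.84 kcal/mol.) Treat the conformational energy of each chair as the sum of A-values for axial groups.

At 1,3 positions (parity same): cis → (e,e or a,a); trans → (a,e or e,a).
Best chair for cis: E = 0.00 kcal/mol; best chair for trans: E = 0.84 kcal/mol.
The cis isomer is lower by 0.84 kcal/mol.

cis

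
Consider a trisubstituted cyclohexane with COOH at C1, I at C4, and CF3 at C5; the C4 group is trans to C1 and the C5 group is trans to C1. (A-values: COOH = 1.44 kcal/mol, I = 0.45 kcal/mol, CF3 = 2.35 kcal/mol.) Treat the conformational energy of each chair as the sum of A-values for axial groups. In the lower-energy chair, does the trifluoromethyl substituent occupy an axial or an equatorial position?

equatorial

Chair I (carboxyl axial, iodo axial, trifluoromethyl equatorial): E = 1.89 kcal/mol.
Chair II (carboxyl equatorial, iodo equatorial, trifluoromethyl axial): E = 2.35 kcal/mol.
Chair I is the more stable (lower-energy) conformer, and in that chair the trifluoromethyl group is equatorial.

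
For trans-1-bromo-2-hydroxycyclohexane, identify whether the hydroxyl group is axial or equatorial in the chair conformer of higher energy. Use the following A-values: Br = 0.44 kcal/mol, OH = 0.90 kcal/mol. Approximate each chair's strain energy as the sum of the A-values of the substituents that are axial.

C1 and C2 have opposite parity, so for the trans isomer the two substituents are e,e in one chair and a,a in the other.
Chair I (bromo axial, hydroxyl axial): E = 1.34 kcal/mol.
Chair II (bromo equatorial, hydroxyl equatorial): E = 0.00 kcal/mol.
Chair I is the less stable (higher-energy) conformer, and in that chair the hydroxyl group is axial.

axial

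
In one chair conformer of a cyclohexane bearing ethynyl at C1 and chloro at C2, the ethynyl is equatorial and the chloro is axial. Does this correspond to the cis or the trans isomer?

C1 and C2 have opposite parity, so their axial bonds point in opposite directions.
With opposite-parity carbons, two substituents on the same face are one axial and one equatorial; opposite faces give both axial or both equatorial.
Here the groups are equatorial/axial → same face → cis.

cis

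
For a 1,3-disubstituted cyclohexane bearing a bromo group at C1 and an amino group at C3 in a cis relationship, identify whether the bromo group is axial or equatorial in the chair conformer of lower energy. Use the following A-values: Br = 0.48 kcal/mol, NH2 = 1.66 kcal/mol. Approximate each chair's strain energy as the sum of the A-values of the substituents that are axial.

C1 and C3 have the same parity, so for the cis isomer the two substituents are e,e in one chair and a,a in the other.
Chair I (bromo axial, amino axial): E = 2.14 kcal/mol.
Chair II (bromo equatorial, amino equatorial): E = 0.00 kcal/mol.
Chair II is the more stable (lower-energy) conformer, and in that chair the bromo group is equatorial.

equatorial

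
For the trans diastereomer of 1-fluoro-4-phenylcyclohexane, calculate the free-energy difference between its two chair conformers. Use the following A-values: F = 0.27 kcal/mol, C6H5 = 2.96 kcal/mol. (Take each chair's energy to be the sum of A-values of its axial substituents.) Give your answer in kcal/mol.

C1 and C4 have opposite parity, so for the trans isomer the two substituents are e,e in one chair and a,a in the other.
Chair I (fluoro axial, phenyl axial): E = 3.23 kcal/mol.
Chair II (fluoro equatorial, phenyl equatorial): E = 0.00 kcal/mol.
ΔE = 3.23 − 0.00 = 3.23 kcal/mol; chair II is more stable.

3.23 kcal/mol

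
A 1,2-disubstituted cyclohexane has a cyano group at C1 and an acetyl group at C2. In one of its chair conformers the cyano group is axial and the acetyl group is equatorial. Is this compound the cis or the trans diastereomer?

cis

C1 and C2 have opposite parity, so their axial bonds point in opposite directions.
With opposite-parity carbons, two substituents on the same face are one axial and one equatorial; opposite faces give both axial or both equatorial.
Here the groups are axial/equatorial → same face → cis.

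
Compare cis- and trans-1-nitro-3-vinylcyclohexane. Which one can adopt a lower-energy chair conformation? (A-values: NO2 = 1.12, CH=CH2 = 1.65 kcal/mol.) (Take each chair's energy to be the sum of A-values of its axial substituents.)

At 1,3 positions (parity same): cis → (e,e or a,a); trans → (a,e or e,a).
Best chair for cis: E = 0.00 kcal/mol; best chair for trans: E = 1.12 kcal/mol.
The cis isomer is lower by 1.12 kcal/mol.

cis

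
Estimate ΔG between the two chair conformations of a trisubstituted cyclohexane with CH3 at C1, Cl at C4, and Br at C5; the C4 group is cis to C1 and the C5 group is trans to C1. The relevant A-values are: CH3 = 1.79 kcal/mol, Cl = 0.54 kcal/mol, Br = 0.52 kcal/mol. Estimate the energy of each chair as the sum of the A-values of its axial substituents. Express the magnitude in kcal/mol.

Chair I (methyl axial, chloro equatorial, bromo equatorial): E = 1.79 kcal/mol.
Chair II (methyl equatorial, chloro axial, bromo axial): E = 1.06 kcal/mol.
ΔE = 1.79 − 1.06 = 0.73 kcal/mol; chair II is more stable.

0.73 kcal/mol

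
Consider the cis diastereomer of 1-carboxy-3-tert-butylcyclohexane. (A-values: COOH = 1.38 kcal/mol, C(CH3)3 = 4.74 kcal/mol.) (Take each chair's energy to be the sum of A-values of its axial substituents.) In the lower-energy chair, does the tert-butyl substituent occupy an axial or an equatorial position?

C1 and C3 have the same parity, so for the cis isomer the two substituents are e,e in one chair and a,a in the other.
Chair I (carboxyl axial, tert-butyl axial): E = 6.12 kcal/mol.
Chair II (carboxyl equatorial, tert-butyl equatorial): E = 0.00 kcal/mol.
Chair II is the more stable (lower-energy) conformer, and in that chair the tert-butyl group is equatorial.

equatorial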